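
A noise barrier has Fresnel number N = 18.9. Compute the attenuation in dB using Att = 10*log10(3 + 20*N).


3 + 20*N = 3 + 20*18.9 = 381
Att = 10*log10(381) = 25.809 dB


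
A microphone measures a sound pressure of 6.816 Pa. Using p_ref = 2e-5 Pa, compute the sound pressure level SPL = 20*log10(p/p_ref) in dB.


p / p_ref = 6.816 / 2e-5 = 340800
SPL = 20 * log10(340800) = 110.65 dB


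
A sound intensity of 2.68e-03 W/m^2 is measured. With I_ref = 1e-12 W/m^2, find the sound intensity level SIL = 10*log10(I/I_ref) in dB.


I / I_ref = 2.68e-03 / 1e-12 = 2.68e+09
SIL = 10 * log10(2.68e+09) = 94.281 dB


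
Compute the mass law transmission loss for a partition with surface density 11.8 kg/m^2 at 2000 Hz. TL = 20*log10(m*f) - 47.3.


m * f = 11.8 * 2000 = 23600
20*log10(23600) = 87.4582 dB
TL = 87.4582 - 47.3 = 40.158 dB


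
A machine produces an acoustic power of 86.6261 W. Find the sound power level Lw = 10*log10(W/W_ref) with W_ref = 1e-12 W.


W / W_ref = 86.6261 / 1e-12 = 8.66261e+13
Lw = 10 * log10(8.66261e+13) = 139.38 dB


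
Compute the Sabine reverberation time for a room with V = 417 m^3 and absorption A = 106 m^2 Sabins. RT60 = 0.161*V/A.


RT60 = 0.161 * 417 / 106 = 0.63337 s


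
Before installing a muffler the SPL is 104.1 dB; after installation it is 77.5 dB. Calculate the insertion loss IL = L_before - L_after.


Insertion loss = SPL without muffler - SPL with muffler
IL = 104.1 - 77.5 = 26.6 dB


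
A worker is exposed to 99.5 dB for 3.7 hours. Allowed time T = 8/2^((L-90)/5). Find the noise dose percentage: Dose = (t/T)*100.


T_allowed = 8 / 2^((99.5 - 90)/5) = 2.14355 hr
Dose = 3.7 / 2.14355 * 100 = 172.61 %


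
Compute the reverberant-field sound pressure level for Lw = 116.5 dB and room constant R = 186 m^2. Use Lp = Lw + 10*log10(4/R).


4/R = 4/186 = 0.0215054
Lp = 116.5 + 10*log10(0.0215054) = 99.825 dB


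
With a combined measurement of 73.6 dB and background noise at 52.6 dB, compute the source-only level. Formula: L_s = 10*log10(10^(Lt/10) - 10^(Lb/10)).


10^(73.6/10) = 2.29087e+07
10^(52.6/10) = 181970
Difference = 2.29087e+07 - 181970 = 2.27267e+07
L_source = 10*log10(2.27267e+07) = 73.565 dB


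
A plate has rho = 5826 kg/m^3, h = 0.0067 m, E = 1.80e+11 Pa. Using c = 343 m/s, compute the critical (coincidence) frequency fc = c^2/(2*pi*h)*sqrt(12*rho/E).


12*rho/E = 12*5826/1.80e+11 = 3.884e-07
sqrt(12*rho/E) = sqrt(3.884e-07) = 0.000623217
c^2/(2*pi*h) = 343^2/(2*pi*0.0067) = 2.79469e+06
fc = 2.79469e+06 * 0.000623217 = 1741.7 Hz


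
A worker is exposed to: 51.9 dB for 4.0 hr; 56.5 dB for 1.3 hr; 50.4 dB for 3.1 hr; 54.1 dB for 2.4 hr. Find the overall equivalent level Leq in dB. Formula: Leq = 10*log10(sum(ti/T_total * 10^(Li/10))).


T_total = 4.0 + 1.3 + 3.1 + 2.4 = 10.8 hr
(4.0/10.8) * 10^(51.9/10) = 57363.6
(1.3/10.8) * 10^(56.5/10) = 53767.5
(3.1/10.8) * 10^(50.4/10) = 31473
(2.4/10.8) * 10^(54.1/10) = 57119.9
Sum = 57363.6 + 53767.5 + 31473 + 57119.9 = 199724
Leq = 10*log10(199724) = 53.004 dB


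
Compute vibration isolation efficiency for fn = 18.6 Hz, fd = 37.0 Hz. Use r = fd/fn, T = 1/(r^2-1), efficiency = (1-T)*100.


r = 37.0 / 18.6 = 1.98925
r^2 - 1 = 1.98925^2 - 1 = 2.95712
T = 1/2.95712 = 0.338167
Efficiency = (1 - 0.338167)*100 = 66.183 %


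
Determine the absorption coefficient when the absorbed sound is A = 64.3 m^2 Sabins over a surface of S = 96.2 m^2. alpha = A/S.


Absorption coefficient = absorbed power / incident power
alpha = A / S = 64.3 / 96.2 = 0.6684


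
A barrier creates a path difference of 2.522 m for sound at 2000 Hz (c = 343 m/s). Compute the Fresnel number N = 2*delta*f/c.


N = 2*delta*f/c = 2*delta/lambda, where lambda = c/f
lambda = 343 / 2000 = 0.1715 m
N = 2 * 2.522 / 0.1715 = 29.411


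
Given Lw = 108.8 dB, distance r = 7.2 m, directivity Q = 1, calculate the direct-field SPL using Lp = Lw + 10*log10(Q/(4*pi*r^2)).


4*pi*r^2 = 4*pi*7.2^2 = 651.441 m^2
Q / (4*pi*r^2) = 1 / 651.441 = 0.00153506
Lp = 108.8 + 10*log10(0.00153506) = 80.661 dB


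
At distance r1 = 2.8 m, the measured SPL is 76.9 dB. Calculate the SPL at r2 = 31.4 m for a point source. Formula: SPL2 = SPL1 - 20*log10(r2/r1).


r2/r1 = 31.4/2.8 = 11.2143
Correction = 20*log10(11.2143) = 20.9954 dB
SPL2 = 76.9 - 20.9954 = 55.905 dB


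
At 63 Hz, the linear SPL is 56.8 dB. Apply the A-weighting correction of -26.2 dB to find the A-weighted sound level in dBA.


A-weighting table: 63 Hz -> -26.2 dB correction
SPL_A = SPL + correction = 56.8 + (-26.2) = 30.6 dBA


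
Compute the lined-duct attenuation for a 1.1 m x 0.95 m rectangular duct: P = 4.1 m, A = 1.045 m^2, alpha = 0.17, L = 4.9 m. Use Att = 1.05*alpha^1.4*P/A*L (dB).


alpha^1.4 = 0.17^1.4 = 0.0836813
Attenuation rate = 1.05 * alpha^1.4 * P / A
= 1.05 * 0.0836813 * 4.1 / 1.045 = 0.344735 dB/m
Total Att = 0.344735 * 4.9 = 1.6892 dB


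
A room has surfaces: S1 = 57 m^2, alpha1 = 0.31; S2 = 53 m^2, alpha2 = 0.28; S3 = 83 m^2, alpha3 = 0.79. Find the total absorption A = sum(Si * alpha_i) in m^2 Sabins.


57 * 0.31 = 17.67
53 * 0.28 = 14.84
83 * 0.79 = 65.57
A_total = 17.67 + 14.84 + 65.57 = 98.08 m^2


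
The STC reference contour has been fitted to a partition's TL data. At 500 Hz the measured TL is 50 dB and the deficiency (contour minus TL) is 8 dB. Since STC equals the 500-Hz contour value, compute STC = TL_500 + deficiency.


By ASTM E413, STC = value of the fitted reference contour at 500 Hz.
Contour value at 500 Hz = TL_500 + deficiency = 50 + 8 = 58
STC = 58


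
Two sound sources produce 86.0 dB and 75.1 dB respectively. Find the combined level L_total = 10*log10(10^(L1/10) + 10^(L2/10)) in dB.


10^(86.0/10) = 3.98107e+08
10^(75.1/10) = 3.23594e+07
Sum = 3.98107e+08 + 3.23594e+07 = 4.30466e+08
L_total = 10*log10(4.30466e+08) = 86.339 dB


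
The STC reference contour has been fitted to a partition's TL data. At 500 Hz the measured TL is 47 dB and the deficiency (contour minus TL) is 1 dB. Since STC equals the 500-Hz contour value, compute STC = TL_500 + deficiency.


By ASTM E413, STC = value of the fitted reference contour at 500 Hz.
Contour value at 500 Hz = TL_500 + deficiency = 47 + 1 = 48
STC = 48


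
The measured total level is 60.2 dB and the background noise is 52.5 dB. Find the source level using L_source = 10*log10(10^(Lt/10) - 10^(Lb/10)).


10^(60.2/10) = 1.04713e+06
10^(52.5/10) = 177828
Difference = 1.04713e+06 - 177828 = 869302
L_source = 10*log10(869302) = 59.392 dB


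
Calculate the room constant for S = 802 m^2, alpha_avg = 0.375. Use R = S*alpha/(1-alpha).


R = 802 * 0.375 / (1 - 0.375) = 481.2 m^2


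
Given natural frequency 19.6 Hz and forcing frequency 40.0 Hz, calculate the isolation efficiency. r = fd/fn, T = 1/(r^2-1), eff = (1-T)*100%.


r = 40.0 / 19.6 = 2.04082
r^2 - 1 = 2.04082^2 - 1 = 3.16495
T = 1/3.16495 = 0.315961
Efficiency = (1 - 0.315961)*100 = 68.404 %


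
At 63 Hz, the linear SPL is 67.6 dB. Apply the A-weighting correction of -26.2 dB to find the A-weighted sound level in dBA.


A-weighting table: 63 Hz -> -26.2 dB correction
SPL_A = SPL + correction = 67.6 + (-26.2) = 41.4 dBA


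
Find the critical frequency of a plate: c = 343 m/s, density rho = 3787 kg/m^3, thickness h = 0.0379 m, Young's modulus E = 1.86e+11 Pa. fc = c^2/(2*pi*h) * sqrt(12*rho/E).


12*rho/E = 12*3787/1.86e+11 = 2.44323e-07
sqrt(12*rho/E) = sqrt(2.44323e-07) = 0.00049429
c^2/(2*pi*h) = 343^2/(2*pi*0.0379) = 494048
fc = 494048 * 0.00049429 = 244.2 Hz


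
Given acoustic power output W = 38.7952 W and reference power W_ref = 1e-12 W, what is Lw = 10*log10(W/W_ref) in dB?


W / W_ref = 38.7952 / 1e-12 = 3.87952e+13
Lw = 10 * log10(3.87952e+13) = 135.89 dB


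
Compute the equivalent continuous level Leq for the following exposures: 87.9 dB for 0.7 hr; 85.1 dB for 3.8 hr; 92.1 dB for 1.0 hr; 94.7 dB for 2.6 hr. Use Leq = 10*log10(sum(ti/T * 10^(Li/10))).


T_total = 0.7 + 3.8 + 1.0 + 2.6 = 8.1 hr
(0.7/8.1) * 10^(87.9/10) = 5.3286e+07
(3.8/8.1) * 10^(85.1/10) = 1.51809e+08
(1.0/8.1) * 10^(92.1/10) = 2.00223e+08
(2.6/8.1) * 10^(94.7/10) = 9.47302e+08
Sum = 5.3286e+07 + 1.51809e+08 + 2.00223e+08 + 9.47302e+08 = 1.35262e+09
Leq = 10*log10(1.35262e+09) = 91.312 dB


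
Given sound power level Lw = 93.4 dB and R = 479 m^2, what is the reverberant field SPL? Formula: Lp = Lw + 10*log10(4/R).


4/R = 4/479 = 0.00835073
Lp = 93.4 + 10*log10(0.00835073) = 72.617 dB


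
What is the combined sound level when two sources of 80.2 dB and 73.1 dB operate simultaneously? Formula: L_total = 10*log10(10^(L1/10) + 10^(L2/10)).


10^(80.2/10) = 1.04713e+08
10^(73.1/10) = 2.04174e+07
Sum = 1.04713e+08 + 2.04174e+07 = 1.2513e+08
L_total = 10*log10(1.2513e+08) = 80.974 dB


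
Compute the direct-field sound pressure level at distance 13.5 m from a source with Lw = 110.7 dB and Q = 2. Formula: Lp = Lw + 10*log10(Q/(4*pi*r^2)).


4*pi*r^2 = 4*pi*13.5^2 = 2290.22 m^2
Q / (4*pi*r^2) = 2 / 2290.22 = 0.000873279
Lp = 110.7 + 10*log10(0.000873279) = 80.112 dB


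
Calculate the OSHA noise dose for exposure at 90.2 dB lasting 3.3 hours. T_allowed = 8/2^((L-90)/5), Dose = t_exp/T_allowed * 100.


T_allowed = 8 / 2^((90.2 - 90)/5) = 7.78124 hr
Dose = 3.3 / 7.78124 * 100 = 42.41 %


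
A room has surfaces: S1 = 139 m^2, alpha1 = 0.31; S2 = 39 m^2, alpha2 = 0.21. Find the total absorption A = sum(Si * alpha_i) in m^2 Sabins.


139 * 0.31 = 43.09
39 * 0.21 = 8.19
A_total = 43.09 + 8.19 = 51.28 m^2


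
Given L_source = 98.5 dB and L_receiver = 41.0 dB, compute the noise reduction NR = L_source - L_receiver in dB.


NR = L_source - L_receiver (difference between source and receiving room levels)
NR = 98.5 - 41.0 = 57.5 dB


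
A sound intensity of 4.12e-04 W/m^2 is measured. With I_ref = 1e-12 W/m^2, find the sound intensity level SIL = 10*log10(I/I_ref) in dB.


I / I_ref = 4.12e-04 / 1e-12 = 4.12e+08
SIL = 10 * log10(4.12e+08) = 86.149 dB


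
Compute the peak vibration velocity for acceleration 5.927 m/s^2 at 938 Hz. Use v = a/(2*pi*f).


omega = 2*pi*f = 2*pi*938 = 5893.63 rad/s
v = a / omega = 5.927 / 5893.63 = 0.0010057 m/s


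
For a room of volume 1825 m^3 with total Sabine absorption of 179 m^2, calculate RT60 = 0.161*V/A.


RT60 = 0.161 * 1825 / 179 = 1.6415 s


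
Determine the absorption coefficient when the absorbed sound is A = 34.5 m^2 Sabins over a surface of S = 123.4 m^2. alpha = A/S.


Absorption coefficient = absorbed power / incident power
alpha = A / S = 34.5 / 123.4 = 0.27958


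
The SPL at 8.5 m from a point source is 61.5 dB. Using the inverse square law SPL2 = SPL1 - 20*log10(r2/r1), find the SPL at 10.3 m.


r2/r1 = 10.3/8.5 = 1.21176
Correction = 20*log10(1.21176) = 1.66833 dB
SPL2 = 61.5 - 1.66833 = 59.832 dB


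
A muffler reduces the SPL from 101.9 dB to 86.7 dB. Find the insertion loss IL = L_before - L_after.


Insertion loss = SPL without muffler - SPL with muffler
IL = 101.9 - 86.7 = 15.2 dB


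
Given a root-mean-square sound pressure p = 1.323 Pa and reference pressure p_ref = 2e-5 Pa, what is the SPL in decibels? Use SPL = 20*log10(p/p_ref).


p / p_ref = 1.323 / 2e-5 = 66150
SPL = 20 * log10(66150) = 96.411 dB


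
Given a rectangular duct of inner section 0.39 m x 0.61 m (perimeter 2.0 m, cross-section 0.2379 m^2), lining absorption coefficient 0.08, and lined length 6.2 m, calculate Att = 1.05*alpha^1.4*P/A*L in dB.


alpha^1.4 = 0.08^1.4 = 0.029129
Attenuation rate = 1.05 * alpha^1.4 * P / A
= 1.05 * 0.029129 * 2.0 / 0.2379 = 0.257129 dB/m
Total Att = 0.257129 * 6.2 = 1.5942 dB


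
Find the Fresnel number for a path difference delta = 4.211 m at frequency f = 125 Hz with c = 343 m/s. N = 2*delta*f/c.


N = 2*delta*f/c = 2*delta/lambda, where lambda = c/f
lambda = 343 / 125 = 2.744 m
N = 2 * 4.211 / 2.744 = 3.0692


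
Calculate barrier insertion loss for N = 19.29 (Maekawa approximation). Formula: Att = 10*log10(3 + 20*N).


3 + 20*N = 3 + 20*19.29 = 388.8
Att = 10*log10(388.8) = 25.897 dB


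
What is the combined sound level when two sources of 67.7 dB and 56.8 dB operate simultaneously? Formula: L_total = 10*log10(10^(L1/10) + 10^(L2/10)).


10^(67.7/10) = 5.88844e+06
10^(56.8/10) = 478630
Sum = 5.88844e+06 + 478630 = 6.36707e+06
L_total = 10*log10(6.36707e+06) = 68.039 dB


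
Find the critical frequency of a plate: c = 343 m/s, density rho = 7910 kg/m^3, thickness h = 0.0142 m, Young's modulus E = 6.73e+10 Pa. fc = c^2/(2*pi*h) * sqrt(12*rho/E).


12*rho/E = 12*7910/6.73e+10 = 1.4104e-06
sqrt(12*rho/E) = sqrt(1.4104e-06) = 0.0011876
c^2/(2*pi*h) = 343^2/(2*pi*0.0142) = 1.31862e+06
fc = 1.31862e+06 * 0.0011876 = 1566 Hz


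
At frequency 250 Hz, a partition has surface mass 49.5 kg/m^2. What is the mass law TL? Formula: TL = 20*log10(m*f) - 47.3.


m * f = 49.5 * 250 = 12375
20*log10(12375) = 81.8509 dB
TL = 81.8509 - 47.3 = 34.551 dB


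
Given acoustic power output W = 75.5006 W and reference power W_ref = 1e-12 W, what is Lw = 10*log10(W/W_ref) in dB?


W / W_ref = 75.5006 / 1e-12 = 7.55006e+13
Lw = 10 * log10(7.55006e+13) = 138.78 dB


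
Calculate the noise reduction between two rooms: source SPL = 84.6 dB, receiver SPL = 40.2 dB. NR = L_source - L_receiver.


NR = L_source - L_receiver (difference between source and receiving room levels)
NR = 84.6 - 40.2 = 44.4 dB


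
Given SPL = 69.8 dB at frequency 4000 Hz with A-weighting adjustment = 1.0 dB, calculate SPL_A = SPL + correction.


A-weighting table: 4000 Hz -> 1.0 dB correction
SPL_A = SPL + correction = 69.8 + (1.0) = 70.8 dBA


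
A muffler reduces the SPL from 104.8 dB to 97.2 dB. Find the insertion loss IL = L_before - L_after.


Insertion loss = SPL without muffler - SPL with muffler
IL = 104.8 - 97.2 = 7.6 dB


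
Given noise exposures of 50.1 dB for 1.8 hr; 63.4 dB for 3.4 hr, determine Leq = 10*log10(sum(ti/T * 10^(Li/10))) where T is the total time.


T_total = 1.8 + 3.4 = 5.2 hr
(1.8/5.2) * 10^(50.1/10) = 35421.7
(3.4/5.2) * 10^(63.4/10) = 1.43046e+06
Sum = 35421.7 + 1.43046e+06 = 1.46588e+06
Leq = 10*log10(1.46588e+06) = 61.661 dB


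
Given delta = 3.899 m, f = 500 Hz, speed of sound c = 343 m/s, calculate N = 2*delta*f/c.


N = 2*delta*f/c = 2*delta/lambda, where lambda = c/f
lambda = 343 / 500 = 0.686 m
N = 2 * 3.899 / 0.686 = 11.367


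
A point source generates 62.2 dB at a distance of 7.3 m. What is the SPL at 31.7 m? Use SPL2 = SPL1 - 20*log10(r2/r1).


r2/r1 = 31.7/7.3 = 4.34247
Correction = 20*log10(4.34247) = 12.7547 dB
SPL2 = 62.2 - 12.7547 = 49.445 dB


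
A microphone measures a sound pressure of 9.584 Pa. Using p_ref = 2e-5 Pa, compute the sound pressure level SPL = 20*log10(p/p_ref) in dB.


p / p_ref = 9.584 / 2e-5 = 479200
SPL = 20 * log10(479200) = 113.61 dB


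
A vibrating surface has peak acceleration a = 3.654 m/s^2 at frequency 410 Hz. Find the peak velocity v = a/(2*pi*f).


omega = 2*pi*f = 2*pi*410 = 2576.11 rad/s
v = a / omega = 3.654 / 2576.11 = 0.0014184 m/s


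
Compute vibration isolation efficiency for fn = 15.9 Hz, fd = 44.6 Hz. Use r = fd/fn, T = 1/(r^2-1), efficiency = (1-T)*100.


r = 44.6 / 15.9 = 2.80503
r^2 - 1 = 2.80503^2 - 1 = 6.86819
T = 1/6.86819 = 0.145599
Efficiency = (1 - 0.145599)*100 = 85.44 %


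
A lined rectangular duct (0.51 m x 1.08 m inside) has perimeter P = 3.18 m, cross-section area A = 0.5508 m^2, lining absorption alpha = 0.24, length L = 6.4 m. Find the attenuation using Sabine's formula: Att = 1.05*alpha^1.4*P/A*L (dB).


alpha^1.4 = 0.24^1.4 = 0.135611
Attenuation rate = 1.05 * alpha^1.4 * P / A
= 1.05 * 0.135611 * 3.18 / 0.5508 = 0.822086 dB/m
Total Att = 0.822086 * 6.4 = 5.2614 dB


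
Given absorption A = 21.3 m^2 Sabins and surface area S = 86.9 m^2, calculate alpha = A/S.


Absorption coefficient = absorbed power / incident power
alpha = A / S = 21.3 / 86.9 = 0.24511


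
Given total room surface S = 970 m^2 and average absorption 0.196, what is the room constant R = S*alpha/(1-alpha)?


R = 970 * 0.196 / (1 - 0.196) = 236.47 m^2


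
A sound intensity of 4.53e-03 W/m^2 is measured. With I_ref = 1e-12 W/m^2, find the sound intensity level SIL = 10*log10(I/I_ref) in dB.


I / I_ref = 4.53e-03 / 1e-12 = 4.53e+09
SIL = 10 * log10(4.53e+09) = 96.561 dB


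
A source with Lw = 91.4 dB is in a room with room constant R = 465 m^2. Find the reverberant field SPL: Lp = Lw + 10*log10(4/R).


4/R = 4/465 = 0.00860215
Lp = 91.4 + 10*log10(0.00860215) = 70.746 dB


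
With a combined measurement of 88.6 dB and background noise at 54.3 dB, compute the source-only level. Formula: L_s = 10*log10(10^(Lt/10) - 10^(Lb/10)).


10^(88.6/10) = 7.24436e+08
10^(54.3/10) = 269153
Difference = 7.24436e+08 - 269153 = 7.24167e+08
L_source = 10*log10(7.24167e+08) = 88.598 dB


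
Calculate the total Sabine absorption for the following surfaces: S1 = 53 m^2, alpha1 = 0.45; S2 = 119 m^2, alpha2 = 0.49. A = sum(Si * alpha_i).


53 * 0.45 = 23.85
119 * 0.49 = 58.31
A_total = 23.85 + 58.31 = 82.16 m^2


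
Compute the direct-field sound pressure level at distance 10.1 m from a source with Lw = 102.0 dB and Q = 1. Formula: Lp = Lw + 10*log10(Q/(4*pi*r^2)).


4*pi*r^2 = 4*pi*10.1^2 = 1281.9 m^2
Q / (4*pi*r^2) = 1 / 1281.9 = 0.000780092
Lp = 102.0 + 10*log10(0.000780092) = 70.921 dB


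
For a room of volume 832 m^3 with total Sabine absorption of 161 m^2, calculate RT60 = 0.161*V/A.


RT60 = 0.161 * 832 / 161 = 0.832 s


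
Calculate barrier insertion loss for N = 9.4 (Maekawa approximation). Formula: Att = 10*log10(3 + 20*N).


3 + 20*N = 3 + 20*9.4 = 191
Att = 10*log10(191) = 22.81 dB


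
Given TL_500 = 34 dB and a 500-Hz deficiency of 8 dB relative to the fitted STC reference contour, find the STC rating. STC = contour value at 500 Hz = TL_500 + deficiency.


By ASTM E413, STC = value of the fitted reference contour at 500 Hz.
Contour value at 500 Hz = TL_500 + deficiency = 34 + 8 = 42
STC = 42


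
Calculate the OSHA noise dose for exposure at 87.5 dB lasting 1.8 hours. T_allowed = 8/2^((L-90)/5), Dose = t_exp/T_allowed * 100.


T_allowed = 8 / 2^((87.5 - 90)/5) = 11.3137 hr
Dose = 1.8 / 11.3137 * 100 = 15.91 %


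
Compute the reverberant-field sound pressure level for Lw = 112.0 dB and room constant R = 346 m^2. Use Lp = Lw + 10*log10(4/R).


4/R = 4/346 = 0.0115607
Lp = 112.0 + 10*log10(0.0115607) = 92.63 dB


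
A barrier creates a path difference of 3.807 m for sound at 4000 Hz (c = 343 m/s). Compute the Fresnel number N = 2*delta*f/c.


N = 2*delta*f/c = 2*delta/lambda, where lambda = c/f
lambda = 343 / 4000 = 0.08575 m
N = 2 * 3.807 / 0.08575 = 88.793


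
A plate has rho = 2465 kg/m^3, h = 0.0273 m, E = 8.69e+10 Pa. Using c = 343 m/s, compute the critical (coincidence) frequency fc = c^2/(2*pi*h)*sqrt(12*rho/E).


12*rho/E = 12*2465/8.69e+10 = 3.40391e-07
sqrt(12*rho/E) = sqrt(3.40391e-07) = 0.00058343
c^2/(2*pi*h) = 343^2/(2*pi*0.0273) = 685876
fc = 685876 * 0.00058343 = 400.16 Hz


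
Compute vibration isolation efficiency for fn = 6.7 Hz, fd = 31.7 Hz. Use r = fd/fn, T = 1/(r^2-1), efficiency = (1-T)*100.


r = 31.7 / 6.7 = 4.73134
r^2 - 1 = 4.73134^2 - 1 = 21.3856
T = 1/21.3856 = 0.0467604
Efficiency = (1 - 0.0467604)*100 = 95.324 %


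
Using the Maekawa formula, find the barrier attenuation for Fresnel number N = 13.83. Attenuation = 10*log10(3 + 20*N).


3 + 20*N = 3 + 20*13.83 = 279.6
Att = 10*log10(279.6) = 24.465 dB


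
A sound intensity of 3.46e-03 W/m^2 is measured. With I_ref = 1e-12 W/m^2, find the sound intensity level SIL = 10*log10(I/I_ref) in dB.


I / I_ref = 3.46e-03 / 1e-12 = 3.46e+09
SIL = 10 * log10(3.46e+09) = 95.391 dB


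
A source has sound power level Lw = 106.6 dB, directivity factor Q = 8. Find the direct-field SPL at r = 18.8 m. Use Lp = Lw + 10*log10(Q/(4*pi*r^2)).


4*pi*r^2 = 4*pi*18.8^2 = 4441.46 m^2
Q / (4*pi*r^2) = 8 / 4441.46 = 0.00180121
Lp = 106.6 + 10*log10(0.00180121) = 79.156 dB


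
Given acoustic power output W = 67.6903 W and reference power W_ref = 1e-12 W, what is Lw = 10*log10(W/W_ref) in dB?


W / W_ref = 67.6903 / 1e-12 = 6.76903e+13
Lw = 10 * log10(6.76903e+13) = 138.31 dB


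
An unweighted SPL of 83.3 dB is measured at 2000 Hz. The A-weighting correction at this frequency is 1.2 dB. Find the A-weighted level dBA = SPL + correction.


A-weighting table: 2000 Hz -> 1.2 dB correction
SPL_A = SPL + correction = 83.3 + (1.2) = 84.5 dBA


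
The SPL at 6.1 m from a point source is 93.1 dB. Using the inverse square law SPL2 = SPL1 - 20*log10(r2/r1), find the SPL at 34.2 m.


r2/r1 = 34.2/6.1 = 5.60656
Correction = 20*log10(5.60656) = 14.9739 dB
SPL2 = 93.1 - 14.9739 = 78.126 dB


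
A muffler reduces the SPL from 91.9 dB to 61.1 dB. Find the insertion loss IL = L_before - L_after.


Insertion loss = SPL without muffler - SPL with muffler
IL = 91.9 - 61.1 = 30.8 dB


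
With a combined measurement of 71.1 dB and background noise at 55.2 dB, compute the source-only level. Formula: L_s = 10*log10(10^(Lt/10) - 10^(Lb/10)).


10^(71.1/10) = 1.28825e+07
10^(55.2/10) = 331131
Difference = 1.28825e+07 - 331131 = 1.25514e+07
L_source = 10*log10(1.25514e+07) = 70.987 dB


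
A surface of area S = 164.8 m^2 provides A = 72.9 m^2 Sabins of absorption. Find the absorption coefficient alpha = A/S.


Absorption coefficient = absorbed power / incident power
alpha = A / S = 72.9 / 164.8 = 0.44235


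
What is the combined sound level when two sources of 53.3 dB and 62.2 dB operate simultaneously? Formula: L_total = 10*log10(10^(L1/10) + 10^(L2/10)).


10^(53.3/10) = 213796
10^(62.2/10) = 1.65959e+06
Sum = 213796 + 1.65959e+06 = 1.87339e+06
L_total = 10*log10(1.87339e+06) = 62.726 dB


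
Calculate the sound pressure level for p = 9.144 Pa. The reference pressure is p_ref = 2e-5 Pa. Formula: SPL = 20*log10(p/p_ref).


p / p_ref = 9.144 / 2e-5 = 457200
SPL = 20 * log10(457200) = 113.2 dB


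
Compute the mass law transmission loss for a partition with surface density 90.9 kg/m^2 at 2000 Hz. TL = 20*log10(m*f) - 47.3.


m * f = 90.9 * 2000 = 181800
20*log10(181800) = 105.192 dB
TL = 105.192 - 47.3 = 57.892 dB


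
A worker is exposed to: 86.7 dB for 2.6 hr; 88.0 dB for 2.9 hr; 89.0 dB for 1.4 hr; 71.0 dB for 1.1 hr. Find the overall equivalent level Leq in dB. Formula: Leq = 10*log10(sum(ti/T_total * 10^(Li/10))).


T_total = 2.6 + 2.9 + 1.4 + 1.1 = 8.0 hr
(2.6/8.0) * 10^(86.7/10) = 1.52014e+08
(2.9/8.0) * 10^(88.0/10) = 2.28722e+08
(1.4/8.0) * 10^(89.0/10) = 1.39007e+08
(1.1/8.0) * 10^(71.0/10) = 1.73102e+06
Sum = 1.52014e+08 + 2.28722e+08 + 1.39007e+08 + 1.73102e+06 = 5.21474e+08
Leq = 10*log10(5.21474e+08) = 87.172 dB


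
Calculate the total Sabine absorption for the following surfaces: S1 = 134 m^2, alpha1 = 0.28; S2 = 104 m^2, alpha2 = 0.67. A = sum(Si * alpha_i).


134 * 0.28 = 37.52
104 * 0.67 = 69.68
A_total = 37.52 + 69.68 = 107.2 m^2


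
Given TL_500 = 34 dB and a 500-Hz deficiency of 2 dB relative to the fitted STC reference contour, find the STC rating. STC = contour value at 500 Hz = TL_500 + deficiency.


By ASTM E413, STC = value of the fitted reference contour at 500 Hz.
Contour value at 500 Hz = TL_500 + deficiency = 34 + 2 = 36
STC = 36


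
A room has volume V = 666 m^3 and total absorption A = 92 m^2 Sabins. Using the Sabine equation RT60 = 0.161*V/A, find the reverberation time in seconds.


RT60 = 0.161 * 666 / 92 = 1.1655 s


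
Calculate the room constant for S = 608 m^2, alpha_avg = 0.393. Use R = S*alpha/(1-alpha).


R = 608 * 0.393 / (1 - 0.393) = 393.65 m^2


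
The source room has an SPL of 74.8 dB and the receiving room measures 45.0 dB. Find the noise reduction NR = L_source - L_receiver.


NR = L_source - L_receiver (difference between source and receiving room levels)
NR = 74.8 - 45.0 = 29.8 dB


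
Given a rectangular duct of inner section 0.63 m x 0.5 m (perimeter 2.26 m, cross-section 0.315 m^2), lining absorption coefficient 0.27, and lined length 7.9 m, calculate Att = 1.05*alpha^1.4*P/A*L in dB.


alpha^1.4 = 0.27^1.4 = 0.159922
Attenuation rate = 1.05 * alpha^1.4 * P / A
= 1.05 * 0.159922 * 2.26 / 0.315 = 1.20475 dB/m
Total Att = 1.20475 * 7.9 = 9.5175 dB


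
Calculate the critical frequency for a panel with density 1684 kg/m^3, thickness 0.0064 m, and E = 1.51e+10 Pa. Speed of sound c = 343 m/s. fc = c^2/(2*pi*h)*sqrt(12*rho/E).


12*rho/E = 12*1684/1.51e+10 = 1.33828e-06
sqrt(12*rho/E) = sqrt(1.33828e-06) = 0.00115684
c^2/(2*pi*h) = 343^2/(2*pi*0.0064) = 2.92569e+06
fc = 2.92569e+06 * 0.00115684 = 3384.6 Hz


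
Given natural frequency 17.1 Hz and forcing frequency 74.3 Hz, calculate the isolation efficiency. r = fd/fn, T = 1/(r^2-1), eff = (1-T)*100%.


r = 74.3 / 17.1 = 4.34503
r^2 - 1 = 4.34503^2 - 1 = 17.8793
T = 1/17.8793 = 0.0559306
Efficiency = (1 - 0.0559306)*100 = 94.407 %


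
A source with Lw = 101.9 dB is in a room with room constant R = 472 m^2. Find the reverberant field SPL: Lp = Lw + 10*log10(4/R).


4/R = 4/472 = 0.00847458
Lp = 101.9 + 10*log10(0.00847458) = 81.181 dB


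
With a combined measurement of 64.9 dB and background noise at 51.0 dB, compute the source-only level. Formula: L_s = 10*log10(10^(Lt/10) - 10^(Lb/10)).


10^(64.9/10) = 3.0903e+06
10^(51.0/10) = 125893
Difference = 3.0903e+06 - 125893 = 2.96441e+06
L_source = 10*log10(2.96441e+06) = 64.719 dB


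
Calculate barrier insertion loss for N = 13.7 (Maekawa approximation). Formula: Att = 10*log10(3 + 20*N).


3 + 20*N = 3 + 20*13.7 = 277
Att = 10*log10(277) = 24.425 dB


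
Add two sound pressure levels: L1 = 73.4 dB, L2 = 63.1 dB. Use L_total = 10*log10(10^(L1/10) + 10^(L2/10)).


10^(73.4/10) = 2.18776e+07
10^(63.1/10) = 2.04174e+06
Sum = 2.18776e+07 + 2.04174e+06 = 2.39193e+07
L_total = 10*log10(2.39193e+07) = 73.787 dB


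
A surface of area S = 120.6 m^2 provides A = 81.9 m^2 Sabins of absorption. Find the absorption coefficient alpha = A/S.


Absorption coefficient = absorbed power / incident power
alpha = A / S = 81.9 / 120.6 = 0.6791


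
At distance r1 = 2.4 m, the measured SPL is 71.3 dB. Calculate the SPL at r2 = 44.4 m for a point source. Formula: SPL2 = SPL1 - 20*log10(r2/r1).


r2/r1 = 44.4/2.4 = 18.5
Correction = 20*log10(18.5) = 25.3434 dB
SPL2 = 71.3 - 25.3434 = 45.957 dB


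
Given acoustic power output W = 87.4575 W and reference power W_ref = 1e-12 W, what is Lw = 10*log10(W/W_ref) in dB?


W / W_ref = 87.4575 / 1e-12 = 8.74575e+13
Lw = 10 * log10(8.74575e+13) = 139.42 dB


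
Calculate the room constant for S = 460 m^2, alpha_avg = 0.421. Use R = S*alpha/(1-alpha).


R = 460 * 0.421 / (1 - 0.421) = 334.47 m^2


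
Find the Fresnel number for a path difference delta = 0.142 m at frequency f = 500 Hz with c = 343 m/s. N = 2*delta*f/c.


N = 2*delta*f/c = 2*delta/lambda, where lambda = c/f
lambda = 343 / 500 = 0.686 m
N = 2 * 0.142 / 0.686 = 0.41399


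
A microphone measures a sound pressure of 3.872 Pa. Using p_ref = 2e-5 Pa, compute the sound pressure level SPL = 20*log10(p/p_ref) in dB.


p / p_ref = 3.872 / 2e-5 = 193600
SPL = 20 * log10(193600) = 105.74 dB


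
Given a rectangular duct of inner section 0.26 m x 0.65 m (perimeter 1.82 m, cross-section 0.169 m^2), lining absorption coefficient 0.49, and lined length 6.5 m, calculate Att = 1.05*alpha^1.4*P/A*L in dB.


alpha^1.4 = 0.49^1.4 = 0.368362
Attenuation rate = 1.05 * alpha^1.4 * P / A
= 1.05 * 0.368362 * 1.82 / 0.169 = 4.16532 dB/m
Total Att = 4.16532 * 6.5 = 27.075 dB


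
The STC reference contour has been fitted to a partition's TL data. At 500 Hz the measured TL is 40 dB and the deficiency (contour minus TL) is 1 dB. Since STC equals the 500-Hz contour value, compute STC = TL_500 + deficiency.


By ASTM E413, STC = value of the fitted reference contour at 500 Hz.
Contour value at 500 Hz = TL_500 + deficiency = 40 + 1 = 41
STC = 41


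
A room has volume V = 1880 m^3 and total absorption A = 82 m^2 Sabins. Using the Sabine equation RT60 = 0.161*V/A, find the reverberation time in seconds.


RT60 = 0.161 * 1880 / 82 = 3.6912 s


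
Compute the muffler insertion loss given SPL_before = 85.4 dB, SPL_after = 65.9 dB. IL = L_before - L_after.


Insertion loss = SPL without muffler - SPL with muffler
IL = 85.4 - 65.9 = 19.5 dB


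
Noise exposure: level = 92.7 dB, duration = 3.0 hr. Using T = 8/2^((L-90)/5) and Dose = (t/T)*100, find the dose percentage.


T_allowed = 8 / 2^((92.7 - 90)/5) = 5.50217 hr
Dose = 3.0 / 5.50217 * 100 = 54.524 %


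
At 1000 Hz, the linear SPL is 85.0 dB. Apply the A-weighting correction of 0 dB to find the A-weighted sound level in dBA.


A-weighting table: 1000 Hz -> 0 dB correction
SPL_A = SPL + correction = 85.0 + (0) = 85 dBA


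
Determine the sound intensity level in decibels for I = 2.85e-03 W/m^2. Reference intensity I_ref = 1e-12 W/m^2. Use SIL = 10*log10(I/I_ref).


I / I_ref = 2.85e-03 / 1e-12 = 2.85e+09
SIL = 10 * log10(2.85e+09) = 94.548 dB


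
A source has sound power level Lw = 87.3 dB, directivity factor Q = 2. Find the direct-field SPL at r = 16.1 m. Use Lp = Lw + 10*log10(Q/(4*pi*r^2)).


4*pi*r^2 = 4*pi*16.1^2 = 3257.33 m^2
Q / (4*pi*r^2) = 2 / 3257.33 = 0.000614
Lp = 87.3 + 10*log10(0.000614) = 55.182 dB


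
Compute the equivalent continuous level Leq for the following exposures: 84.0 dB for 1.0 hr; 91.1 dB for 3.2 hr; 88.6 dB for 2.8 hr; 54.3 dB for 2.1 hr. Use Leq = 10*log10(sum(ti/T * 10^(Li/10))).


T_total = 1.0 + 3.2 + 2.8 + 2.1 = 9.1 hr
(1.0/9.1) * 10^(84.0/10) = 2.76031e+07
(3.2/9.1) * 10^(91.1/10) = 4.53011e+08
(2.8/9.1) * 10^(88.6/10) = 2.22903e+08
(2.1/9.1) * 10^(54.3/10) = 62112.3
Sum = 2.76031e+07 + 4.53011e+08 + 2.22903e+08 + 62112.3 = 7.03579e+08
Leq = 10*log10(7.03579e+08) = 88.473 dB


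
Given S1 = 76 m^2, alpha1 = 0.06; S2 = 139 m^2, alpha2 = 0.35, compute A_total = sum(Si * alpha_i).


76 * 0.06 = 4.56
139 * 0.35 = 48.65
A_total = 4.56 + 48.65 = 53.21 m^2


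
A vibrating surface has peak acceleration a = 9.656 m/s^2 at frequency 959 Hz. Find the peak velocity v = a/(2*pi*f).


omega = 2*pi*f = 2*pi*959 = 6025.57 rad/s
v = a / omega = 9.656 / 6025.57 = 0.0016025 m/s


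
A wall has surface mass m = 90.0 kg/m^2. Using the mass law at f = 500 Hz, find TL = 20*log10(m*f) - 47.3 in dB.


m * f = 90.0 * 500 = 45000
20*log10(45000) = 93.0643 dB
TL = 93.0643 - 47.3 = 45.764 dB


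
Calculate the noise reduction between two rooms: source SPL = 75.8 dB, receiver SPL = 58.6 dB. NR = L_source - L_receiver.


NR = L_source - L_receiver (difference between source and receiving room levels)
NR = 75.8 - 58.6 = 17.2 dB


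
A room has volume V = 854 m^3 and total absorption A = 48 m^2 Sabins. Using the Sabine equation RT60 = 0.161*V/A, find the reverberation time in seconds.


RT60 = 0.161 * 854 / 48 = 2.8645 s


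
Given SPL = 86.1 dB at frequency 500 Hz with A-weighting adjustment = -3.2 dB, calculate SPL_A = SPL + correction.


A-weighting table: 500 Hz -> -3.2 dB correction
SPL_A = SPL + correction = 86.1 + (-3.2) = 82.9 dBA


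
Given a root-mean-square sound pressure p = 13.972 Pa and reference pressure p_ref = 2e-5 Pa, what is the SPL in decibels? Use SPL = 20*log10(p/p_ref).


p / p_ref = 13.972 / 2e-5 = 698600
SPL = 20 * log10(698600) = 116.88 dB


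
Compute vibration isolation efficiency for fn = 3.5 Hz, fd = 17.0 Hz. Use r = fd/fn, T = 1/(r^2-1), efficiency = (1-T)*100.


r = 17.0 / 3.5 = 4.85714
r^2 - 1 = 4.85714^2 - 1 = 22.5918
T = 1/22.5918 = 0.0442638
Efficiency = (1 - 0.0442638)*100 = 95.574 %


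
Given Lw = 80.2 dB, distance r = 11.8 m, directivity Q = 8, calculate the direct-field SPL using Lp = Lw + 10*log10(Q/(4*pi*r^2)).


4*pi*r^2 = 4*pi*11.8^2 = 1749.74 m^2
Q / (4*pi*r^2) = 8 / 1749.74 = 0.00457211
Lp = 80.2 + 10*log10(0.00457211) = 56.801 dB


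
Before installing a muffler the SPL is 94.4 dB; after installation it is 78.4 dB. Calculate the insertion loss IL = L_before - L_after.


Insertion loss = SPL without muffler - SPL with muffler
IL = 94.4 - 78.4 = 16 dB


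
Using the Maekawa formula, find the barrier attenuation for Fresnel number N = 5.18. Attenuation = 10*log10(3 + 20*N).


3 + 20*N = 3 + 20*5.18 = 106.6
Att = 10*log10(106.6) = 20.278 dB


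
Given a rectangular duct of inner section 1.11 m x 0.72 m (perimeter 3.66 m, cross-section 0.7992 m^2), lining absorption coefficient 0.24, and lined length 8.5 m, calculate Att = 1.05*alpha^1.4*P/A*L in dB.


alpha^1.4 = 0.24^1.4 = 0.135611
Attenuation rate = 1.05 * alpha^1.4 * P / A
= 1.05 * 0.135611 * 3.66 / 0.7992 = 0.652093 dB/m
Total Att = 0.652093 * 8.5 = 5.5428 dB


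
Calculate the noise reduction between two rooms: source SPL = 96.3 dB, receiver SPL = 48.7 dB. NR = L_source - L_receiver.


NR = L_source - L_receiver (difference between source and receiving room levels)
NR = 96.3 - 48.7 = 47.6 dB


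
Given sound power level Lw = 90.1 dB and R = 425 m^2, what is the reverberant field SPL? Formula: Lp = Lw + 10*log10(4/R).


4/R = 4/425 = 0.00941176
Lp = 90.1 + 10*log10(0.00941176) = 69.837 dB


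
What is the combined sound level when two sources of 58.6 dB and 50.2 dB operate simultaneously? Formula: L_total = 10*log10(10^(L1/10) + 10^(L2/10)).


10^(58.6/10) = 724436
10^(50.2/10) = 104713
Sum = 724436 + 104713 = 829149
L_total = 10*log10(829149) = 59.186 dB


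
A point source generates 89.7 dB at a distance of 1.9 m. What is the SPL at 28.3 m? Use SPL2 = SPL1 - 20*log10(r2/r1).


r2/r1 = 28.3/1.9 = 14.8947
Correction = 20*log10(14.8947) = 23.4606 dB
SPL2 = 89.7 - 23.4606 = 66.239 dB


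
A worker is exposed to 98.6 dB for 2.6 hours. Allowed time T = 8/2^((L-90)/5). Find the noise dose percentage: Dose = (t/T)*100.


T_allowed = 8 / 2^((98.6 - 90)/5) = 2.42839 hr
Dose = 2.6 / 2.42839 * 100 = 107.07 %


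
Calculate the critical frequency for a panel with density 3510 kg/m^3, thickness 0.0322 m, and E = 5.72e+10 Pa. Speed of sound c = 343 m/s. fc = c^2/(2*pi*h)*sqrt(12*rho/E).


12*rho/E = 12*3510/5.72e+10 = 7.36364e-07
sqrt(12*rho/E) = sqrt(7.36364e-07) = 0.000858117
c^2/(2*pi*h) = 343^2/(2*pi*0.0322) = 581504
fc = 581504 * 0.000858117 = 499 Hz


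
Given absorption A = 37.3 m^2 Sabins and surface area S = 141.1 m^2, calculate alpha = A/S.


Absorption coefficient = absorbed power / incident power
alpha = A / S = 37.3 / 141.1 = 0.26435


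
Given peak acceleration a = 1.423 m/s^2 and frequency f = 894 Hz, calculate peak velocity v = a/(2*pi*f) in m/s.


omega = 2*pi*f = 2*pi*894 = 5617.17 rad/s
v = a / omega = 1.423 / 5617.17 = 0.00025333 m/s


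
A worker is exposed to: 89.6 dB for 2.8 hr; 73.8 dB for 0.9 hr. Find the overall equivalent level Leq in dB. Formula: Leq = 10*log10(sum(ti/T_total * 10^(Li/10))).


T_total = 2.8 + 0.9 = 3.7 hr
(2.8/3.7) * 10^(89.6/10) = 6.9017e+08
(0.9/3.7) * 10^(73.8/10) = 5.835e+06
Sum = 6.9017e+08 + 5.835e+06 = 6.96005e+08
Leq = 10*log10(6.96005e+08) = 88.426 dB


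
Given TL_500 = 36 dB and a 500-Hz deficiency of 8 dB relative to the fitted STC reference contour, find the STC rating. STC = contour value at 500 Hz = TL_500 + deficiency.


By ASTM E413, STC = value of the fitted reference contour at 500 Hz.
Contour value at 500 Hz = TL_500 + deficiency = 36 + 8 = 44
STC = 44


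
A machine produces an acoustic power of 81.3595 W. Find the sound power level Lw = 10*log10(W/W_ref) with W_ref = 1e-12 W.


W / W_ref = 81.3595 / 1e-12 = 8.13595e+13
Lw = 10 * log10(8.13595e+13) = 139.1 dB


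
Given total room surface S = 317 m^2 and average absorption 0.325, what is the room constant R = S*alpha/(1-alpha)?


R = 317 * 0.325 / (1 - 0.325) = 152.63 m^2


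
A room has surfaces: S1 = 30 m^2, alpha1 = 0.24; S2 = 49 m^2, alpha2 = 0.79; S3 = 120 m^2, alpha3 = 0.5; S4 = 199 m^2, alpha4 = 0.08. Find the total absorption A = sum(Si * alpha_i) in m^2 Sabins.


30 * 0.24 = 7.2
49 * 0.79 = 38.71
120 * 0.5 = 60
199 * 0.08 = 15.92
A_total = 7.2 + 38.71 + 60 + 15.92 = 121.83 m^2


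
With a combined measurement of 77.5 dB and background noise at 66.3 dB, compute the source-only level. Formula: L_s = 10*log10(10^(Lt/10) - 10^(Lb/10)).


10^(77.5/10) = 5.62341e+07
10^(66.3/10) = 4.2658e+06
Difference = 5.62341e+07 - 4.2658e+06 = 5.19683e+07
L_source = 10*log10(5.19683e+07) = 77.157 dB


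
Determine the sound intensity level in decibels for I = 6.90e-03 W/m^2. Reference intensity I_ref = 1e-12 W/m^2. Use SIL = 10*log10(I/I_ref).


I / I_ref = 6.90e-03 / 1e-12 = 6.9e+09
SIL = 10 * log10(6.9e+09) = 98.388 dB


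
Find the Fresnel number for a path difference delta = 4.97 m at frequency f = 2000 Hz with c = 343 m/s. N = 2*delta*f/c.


N = 2*delta*f/c = 2*delta/lambda, where lambda = c/f
lambda = 343 / 2000 = 0.1715 m
N = 2 * 4.97 / 0.1715 = 57.959


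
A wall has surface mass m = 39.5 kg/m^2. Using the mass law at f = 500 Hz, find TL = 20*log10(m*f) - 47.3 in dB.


m * f = 39.5 * 500 = 19750
20*log10(19750) = 85.9113 dB
TL = 85.9113 - 47.3 = 38.611 dB


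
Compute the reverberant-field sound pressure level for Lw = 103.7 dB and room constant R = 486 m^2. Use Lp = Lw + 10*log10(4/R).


4/R = 4/486 = 0.00823045
Lp = 103.7 + 10*log10(0.00823045) = 82.854 dB


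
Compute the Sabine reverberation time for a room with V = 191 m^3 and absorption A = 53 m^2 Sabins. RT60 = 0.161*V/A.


RT60 = 0.161 * 191 / 53 = 0.58021 s


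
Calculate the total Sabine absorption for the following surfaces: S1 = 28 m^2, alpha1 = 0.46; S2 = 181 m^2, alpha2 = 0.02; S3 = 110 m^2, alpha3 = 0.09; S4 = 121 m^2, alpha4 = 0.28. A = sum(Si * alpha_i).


28 * 0.46 = 12.88
181 * 0.02 = 3.62
110 * 0.09 = 9.9
121 * 0.28 = 33.88
A_total = 12.88 + 3.62 + 9.9 + 33.88 = 60.28 m^2


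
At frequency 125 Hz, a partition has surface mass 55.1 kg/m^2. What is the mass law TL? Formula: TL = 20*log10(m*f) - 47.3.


m * f = 55.1 * 125 = 6887.5
20*log10(6887.5) = 76.7612 dB
TL = 76.7612 - 47.3 = 29.461 dB


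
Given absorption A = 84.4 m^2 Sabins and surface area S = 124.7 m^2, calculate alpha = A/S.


Absorption coefficient = absorbed power / incident power
alpha = A / S = 84.4 / 124.7 = 0.67682


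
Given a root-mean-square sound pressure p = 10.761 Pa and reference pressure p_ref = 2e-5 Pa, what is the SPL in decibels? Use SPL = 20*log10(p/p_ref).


p / p_ref = 10.761 / 2e-5 = 538050
SPL = 20 * log10(538050) = 114.62 dB


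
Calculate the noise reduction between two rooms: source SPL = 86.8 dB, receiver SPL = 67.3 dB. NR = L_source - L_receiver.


NR = L_source - L_receiver (difference between source and receiving room levels)
NR = 86.8 - 67.3 = 19.5 dB


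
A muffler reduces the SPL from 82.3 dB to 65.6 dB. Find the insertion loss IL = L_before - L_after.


Insertion loss = SPL without muffler - SPL with muffler
IL = 82.3 - 65.6 = 16.7 dB


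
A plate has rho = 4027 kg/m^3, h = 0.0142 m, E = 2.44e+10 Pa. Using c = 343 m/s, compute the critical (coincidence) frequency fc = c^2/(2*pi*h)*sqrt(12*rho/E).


12*rho/E = 12*4027/2.44e+10 = 1.98049e-06
sqrt(12*rho/E) = sqrt(1.98049e-06) = 0.0014073
c^2/(2*pi*h) = 343^2/(2*pi*0.0142) = 1.31862e+06
fc = 1.31862e+06 * 0.0014073 = 1855.7 Hz


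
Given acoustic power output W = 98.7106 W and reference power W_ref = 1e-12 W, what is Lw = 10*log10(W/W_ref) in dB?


W / W_ref = 98.7106 / 1e-12 = 9.87106e+13
Lw = 10 * log10(9.87106e+13) = 139.94 dB


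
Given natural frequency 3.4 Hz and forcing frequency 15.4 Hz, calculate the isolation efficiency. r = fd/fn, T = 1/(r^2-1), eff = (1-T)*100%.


r = 15.4 / 3.4 = 4.52941
r^2 - 1 = 4.52941^2 - 1 = 19.5156
T = 1/19.5156 = 0.0512411
Efficiency = (1 - 0.0512411)*100 = 94.876 %
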